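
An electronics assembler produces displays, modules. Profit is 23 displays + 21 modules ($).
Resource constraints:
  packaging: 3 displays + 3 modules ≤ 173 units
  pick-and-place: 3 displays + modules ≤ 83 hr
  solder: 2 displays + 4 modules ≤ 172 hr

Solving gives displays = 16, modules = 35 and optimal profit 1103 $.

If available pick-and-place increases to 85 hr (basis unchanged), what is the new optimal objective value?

1113

Binding: pick-and-place and solder. Non-binding: packaging (20 unused).
By complementary slackness, y = 0 for the non-binding constraint.
From A_Bᵀ y = c: 3·y_pick-and-place + 2·y_solder = 23; 1·y_pick-and-place + 4·y_solder = 21.
This yields shadow prices y_pick-and-place = 5, y_solder = 4.
Δz = y_pick-and-place·Δb = 5 × (2) = 10, so new z* = 1103 + 10 = 1113.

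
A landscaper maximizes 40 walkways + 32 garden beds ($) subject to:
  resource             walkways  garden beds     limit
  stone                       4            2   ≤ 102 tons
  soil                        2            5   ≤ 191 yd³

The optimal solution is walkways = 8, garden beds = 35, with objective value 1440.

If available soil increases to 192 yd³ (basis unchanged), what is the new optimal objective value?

1443

At the optimum: stone uses 102 of 102 (binding); soil uses 191 of 191 (binding).
From A_Bᵀ y = c: 4·y_stone + 2·y_soil = 40; 2·y_stone + 5·y_soil = 32.
This yields shadow prices y_stone = 8.5, y_soil = 3.
Δz = y_soil·Δb = 3 × (1) = 3, so new z* = 1440 + 3 = 1443.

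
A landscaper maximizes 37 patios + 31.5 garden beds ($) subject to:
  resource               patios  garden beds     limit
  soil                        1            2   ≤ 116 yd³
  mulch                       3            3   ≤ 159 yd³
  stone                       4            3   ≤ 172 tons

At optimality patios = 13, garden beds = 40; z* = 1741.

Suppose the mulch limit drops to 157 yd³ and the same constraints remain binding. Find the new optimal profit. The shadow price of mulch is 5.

1731

Δb = -2, so new z* = 1741 + (5)·(-2) = 1741 − 10 = 1731.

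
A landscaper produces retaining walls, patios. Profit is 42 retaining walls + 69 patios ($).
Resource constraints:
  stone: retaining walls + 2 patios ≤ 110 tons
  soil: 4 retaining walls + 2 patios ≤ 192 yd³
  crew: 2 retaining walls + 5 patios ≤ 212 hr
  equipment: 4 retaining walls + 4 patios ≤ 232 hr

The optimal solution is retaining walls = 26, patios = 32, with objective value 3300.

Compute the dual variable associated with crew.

9

Check each constraint at x*: stone 90/110 (slack 20); soil 168/192 (slack 24); crew 212/212 (tight); equipment 232/232 (tight).
By complementary slackness, y = 0 for the non-binding constraints.
Dual feasibility on the basic columns requires 2·y_crew + 4·y_equipment = 42, 5·y_crew + 4·y_equipment = 69.
→ y_crew = 9 and y_equipment = 6.
Shadow price of crew = 9.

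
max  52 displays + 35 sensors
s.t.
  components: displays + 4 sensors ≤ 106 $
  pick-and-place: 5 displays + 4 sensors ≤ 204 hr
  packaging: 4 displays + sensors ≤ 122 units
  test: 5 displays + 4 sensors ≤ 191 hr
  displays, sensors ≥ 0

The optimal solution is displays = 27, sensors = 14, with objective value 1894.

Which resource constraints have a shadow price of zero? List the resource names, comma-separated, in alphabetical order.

components, pick-and-place

components: 83/106 (slack 23)
pick-and-place: 191/204 (slack 13)
packaging: 122/122 (binding)
test: 191/191 (binding)
By complementary slackness, a constraint with positive slack has shadow price 0 → components, pick-and-place.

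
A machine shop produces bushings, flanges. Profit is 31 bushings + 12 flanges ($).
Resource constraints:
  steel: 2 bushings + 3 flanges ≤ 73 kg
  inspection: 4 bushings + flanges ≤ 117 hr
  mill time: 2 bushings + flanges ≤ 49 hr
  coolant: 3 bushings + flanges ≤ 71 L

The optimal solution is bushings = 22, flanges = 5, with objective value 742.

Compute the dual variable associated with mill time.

5

Check each constraint at x*: steel 59/73 (slack 14); inspection 93/117 (slack 24); mill time 49/49 (tight); coolant 71/71 (tight).
Since steel, inspection are not tight, their duals are 0.
From A_Bᵀ y = c: 2·y_mill time + 3·y_coolant = 31; 1·y_mill time + 1·y_coolant = 12.
→ y_mill time = 5 and y_coolant = 7.
Shadow price of mill time = 5.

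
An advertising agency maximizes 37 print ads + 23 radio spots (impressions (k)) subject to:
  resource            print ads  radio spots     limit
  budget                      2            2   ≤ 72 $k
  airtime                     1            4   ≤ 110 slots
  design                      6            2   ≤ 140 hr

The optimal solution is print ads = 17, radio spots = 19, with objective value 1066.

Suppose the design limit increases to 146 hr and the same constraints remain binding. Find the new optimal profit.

Check each constraint at x*: budget 72/72 (tight); airtime 93/110 (slack 17); design 140/140 (tight).
By complementary slackness, y = 0 for the non-binding constraint.
Dual feasibility on the basic columns requires 2·y_budget + 6·y_design = 37, 2·y_budget + 2·y_design = 23.
→ y_budget = 8 and y_design = 3.5.
Δz = y_design·Δb = 3.5 × (6) = 21, so new z* = 1066 + 21 = 1087.

1087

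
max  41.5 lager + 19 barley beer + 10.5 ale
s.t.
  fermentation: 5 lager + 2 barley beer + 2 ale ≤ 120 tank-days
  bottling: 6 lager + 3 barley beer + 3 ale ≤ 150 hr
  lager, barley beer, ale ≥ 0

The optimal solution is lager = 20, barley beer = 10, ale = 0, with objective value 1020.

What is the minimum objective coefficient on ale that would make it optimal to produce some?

Both fermentation and bottling are binding at x*.
From A_Bᵀ y = c: 5·y_fermentation + 6·y_bottling = 41.5; 2·y_fermentation + 3·y_bottling = 19.
This yields shadow prices y_fermentation = 3.5, y_bottling = 4.
ale enters the basis when its profit ≥ yᵀa₃ = 3.5·2 + 4·3 = 19.

19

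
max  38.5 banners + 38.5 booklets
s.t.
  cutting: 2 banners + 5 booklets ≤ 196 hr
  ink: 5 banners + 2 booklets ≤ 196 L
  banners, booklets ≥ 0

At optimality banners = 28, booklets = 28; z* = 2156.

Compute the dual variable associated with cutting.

5.5

Both cutting and ink are binding at x*.
From A_Bᵀ y = c: 2·y_cutting + 5·y_ink = 38.5; 5·y_cutting + 2·y_ink = 38.5.
→ y_cutting = 5.5 and y_ink = 5.5.
Shadow price of cutting = 5.5.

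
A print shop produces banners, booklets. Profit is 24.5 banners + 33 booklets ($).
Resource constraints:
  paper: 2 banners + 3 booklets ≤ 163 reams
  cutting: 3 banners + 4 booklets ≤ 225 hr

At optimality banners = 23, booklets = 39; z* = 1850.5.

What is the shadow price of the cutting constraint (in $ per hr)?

At the optimum: paper uses 163 of 163 (binding); cutting uses 225 of 225 (binding).
From A_Bᵀ y = c: 2·y_paper + 3·y_cutting = 24.5; 3·y_paper + 4·y_cutting = 33.
This yields shadow prices y_paper = 1, y_cutting = 7.5.
Shadow price of cutting = 7.5.

7.5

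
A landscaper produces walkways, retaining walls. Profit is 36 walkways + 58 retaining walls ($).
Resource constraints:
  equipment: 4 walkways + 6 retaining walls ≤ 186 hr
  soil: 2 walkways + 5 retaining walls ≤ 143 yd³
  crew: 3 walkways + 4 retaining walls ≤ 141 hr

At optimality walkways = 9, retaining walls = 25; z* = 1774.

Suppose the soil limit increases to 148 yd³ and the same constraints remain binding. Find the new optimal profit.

1784

Check each constraint at x*: equipment 186/186 (tight); soil 143/143 (tight); crew 127/141 (slack 14).
Since crew is not tight, its dual is 0.
From A_Bᵀ y = c: 4·y_equipment + 2·y_soil = 36; 6·y_equipment + 5·y_soil = 58.
→ y_equipment = 8 and y_soil = 2.
Δz = y_soil·Δb = 2 × (5) = 10, so new z* = 1774 + 10 = 1784.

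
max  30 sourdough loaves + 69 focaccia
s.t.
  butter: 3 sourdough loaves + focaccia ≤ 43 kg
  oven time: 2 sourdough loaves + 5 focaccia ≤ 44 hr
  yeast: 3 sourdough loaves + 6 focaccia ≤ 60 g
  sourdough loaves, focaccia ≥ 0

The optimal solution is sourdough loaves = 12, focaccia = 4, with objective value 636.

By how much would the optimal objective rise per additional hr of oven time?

Check each constraint at x*: butter 40/43 (slack 3); oven time 44/44 (tight); yeast 60/60 (tight).
Since butter is not tight, its dual is 0.
The binding rows give the dual system: 2·y_oven time + 3·y_yeast = 30 and 5·y_oven time + 6·y_yeast = 69.
This yields shadow prices y_oven time = 9, y_yeast = 4.
Shadow price of oven time = 9.

9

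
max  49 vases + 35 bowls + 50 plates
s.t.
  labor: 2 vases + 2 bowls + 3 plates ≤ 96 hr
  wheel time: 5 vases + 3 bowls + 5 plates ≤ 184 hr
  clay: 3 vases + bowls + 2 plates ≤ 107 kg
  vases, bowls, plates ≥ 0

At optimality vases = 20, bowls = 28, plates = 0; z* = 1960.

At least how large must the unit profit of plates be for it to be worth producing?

Binding: labor and wheel time. Non-binding: clay (19 unused).
Since clay is not tight, its dual is 0.
From A_Bᵀ y = c: 2·y_labor + 5·y_wheel time = 49; 2·y_labor + 3·y_wheel time = 35.
→ y_labor = 7 and y_wheel time = 7.
plates enters the basis when its profit ≥ yᵀa₃ = 7·3 + 7·5 = 56.

56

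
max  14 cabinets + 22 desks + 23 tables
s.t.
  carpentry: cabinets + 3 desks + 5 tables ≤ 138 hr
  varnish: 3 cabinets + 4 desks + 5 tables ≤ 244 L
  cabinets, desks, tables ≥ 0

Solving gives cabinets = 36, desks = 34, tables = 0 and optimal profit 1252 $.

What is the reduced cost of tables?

-7

Both carpentry and varnish are binding at x*.
From A_Bᵀ y = c: 1·y_carpentry + 3·y_varnish = 14; 3·y_carpentry + 4·y_varnish = 22.
→ y_carpentry = 2 and y_varnish = 4.
Reduced cost of tables: c₃ − yᵀa₃ = 23 − (2·5 + 4·5) = 23 − 30 = -7.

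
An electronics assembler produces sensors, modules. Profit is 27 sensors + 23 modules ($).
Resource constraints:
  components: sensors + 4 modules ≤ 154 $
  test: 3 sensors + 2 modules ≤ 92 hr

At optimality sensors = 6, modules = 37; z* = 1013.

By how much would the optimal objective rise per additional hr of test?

8.5

Check each constraint at x*: components 154/154 (tight); test 92/92 (tight).
The binding rows give the dual system: 1·y_components + 3·y_test = 27 and 4·y_components + 2·y_test = 23.
This yields shadow prices y_components = 1.5, y_test = 8.5.
Shadow price of test = 8.5.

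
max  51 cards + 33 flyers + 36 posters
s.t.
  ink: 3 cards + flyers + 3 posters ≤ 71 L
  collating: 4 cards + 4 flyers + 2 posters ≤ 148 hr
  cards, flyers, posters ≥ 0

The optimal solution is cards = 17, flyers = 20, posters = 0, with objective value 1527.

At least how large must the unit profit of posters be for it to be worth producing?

39

At the optimum: ink uses 71 of 71 (binding); collating uses 148 of 148 (binding).
Dual feasibility on the basic columns requires 3·y_ink + 4·y_collating = 51, 1·y_ink + 4·y_collating = 33.
This yields shadow prices y_ink = 9, y_collating = 6.
posters enters the basis when its profit ≥ yᵀa₃ = 9·3 + 6·2 = 39.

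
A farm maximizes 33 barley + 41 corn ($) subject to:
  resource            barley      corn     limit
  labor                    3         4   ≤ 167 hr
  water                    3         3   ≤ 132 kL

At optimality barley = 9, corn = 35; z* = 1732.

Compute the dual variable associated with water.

3

Both labor and water are binding at x*.
The binding rows give the dual system: 3·y_labor + 3·y_water = 33 and 4·y_labor + 3·y_water = 41.
→ y_labor = 8 and y_water = 3.
Shadow price of water = 3.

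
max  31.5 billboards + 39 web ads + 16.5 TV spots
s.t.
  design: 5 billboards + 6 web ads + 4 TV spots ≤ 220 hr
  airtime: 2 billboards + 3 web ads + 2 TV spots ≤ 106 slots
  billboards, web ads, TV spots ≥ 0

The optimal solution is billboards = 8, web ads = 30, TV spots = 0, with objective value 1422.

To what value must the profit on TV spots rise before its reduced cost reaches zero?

Check each constraint at x*: design 220/220 (tight); airtime 106/106 (tight).
Dual feasibility on the basic columns requires 5·y_design + 2·y_airtime = 31.5, 6·y_design + 3·y_airtime = 39.
→ y_design = 5.5 and y_airtime = 2.
TV spots enters the basis when its profit ≥ yᵀa₃ = 5.5·4 + 2·2 = 26.

26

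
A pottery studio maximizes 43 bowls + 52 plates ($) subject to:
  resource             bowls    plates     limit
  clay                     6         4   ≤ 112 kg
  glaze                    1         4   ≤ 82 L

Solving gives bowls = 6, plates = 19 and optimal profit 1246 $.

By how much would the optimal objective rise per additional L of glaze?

At the optimum: clay uses 112 of 112 (binding); glaze uses 82 of 82 (binding).
Dual feasibility on the basic columns requires 6·y_clay + 1·y_glaze = 43, 4·y_clay + 4·y_glaze = 52.
→ y_clay = 6 and y_glaze = 7.
Shadow price of glaze = 7.

7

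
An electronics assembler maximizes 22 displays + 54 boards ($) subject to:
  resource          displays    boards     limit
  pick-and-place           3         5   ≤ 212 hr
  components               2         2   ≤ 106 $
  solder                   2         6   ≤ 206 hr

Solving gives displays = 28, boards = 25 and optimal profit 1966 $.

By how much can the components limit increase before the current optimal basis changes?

3

Binding constraints: components, solder. The basis is B = [[2,2],[2,6]] with det 8.
Per unit increase in components, x* moves by d = (0.75, -0.25).
The basis stays optimal until pick-and-place becomes binding; allowable increase = 3 $.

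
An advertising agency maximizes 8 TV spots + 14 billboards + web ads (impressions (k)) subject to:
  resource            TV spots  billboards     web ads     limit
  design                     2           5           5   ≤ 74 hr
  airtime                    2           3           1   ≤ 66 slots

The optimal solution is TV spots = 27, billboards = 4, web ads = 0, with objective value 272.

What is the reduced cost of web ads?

Both design and airtime are binding at x*.
From A_Bᵀ y = c: 2·y_design + 2·y_airtime = 8; 5·y_design + 3·y_airtime = 14.
Solving: y_design = 1, y_airtime = 3.
Reduced cost of web ads: c₃ − yᵀa₃ = 1 − (1·5 + 3·1) = 1 − 8 = -7.

-7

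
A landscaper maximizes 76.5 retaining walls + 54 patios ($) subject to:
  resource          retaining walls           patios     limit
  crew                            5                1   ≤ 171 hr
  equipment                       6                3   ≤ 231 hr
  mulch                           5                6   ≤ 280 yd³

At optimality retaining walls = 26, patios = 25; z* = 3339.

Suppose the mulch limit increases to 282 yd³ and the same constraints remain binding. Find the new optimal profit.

3348

Binding: equipment and mulch. Non-binding: crew (16 unused).
Slack constraints have shadow price 0 (complementary slackness).
The binding rows give the dual system: 6·y_equipment + 5·y_mulch = 76.5 and 3·y_equipment + 6·y_mulch = 54.
Solving: y_equipment = 9, y_mulch = 4.5.
Δz = y_mulch·Δb = 4.5 × (2) = 9, so new z* = 3339 + 9 = 3348.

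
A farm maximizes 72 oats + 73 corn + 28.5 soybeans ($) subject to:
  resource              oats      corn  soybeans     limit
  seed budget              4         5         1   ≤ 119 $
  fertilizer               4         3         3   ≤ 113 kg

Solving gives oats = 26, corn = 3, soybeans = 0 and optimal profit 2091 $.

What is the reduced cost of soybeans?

At the optimum: seed budget uses 119 of 119 (binding); fertilizer uses 113 of 113 (binding).
Dual feasibility on the basic columns requires 4·y_seed budget + 4·y_fertilizer = 72, 5·y_seed budget + 3·y_fertilizer = 73.
This yields shadow prices y_seed budget = 9.5, y_fertilizer = 8.5.
Reduced cost of soybeans: c₃ − yᵀa₃ = 28.5 − (9.5·1 + 8.5·3) = 28.5 − 35 = -6.5.

-6.5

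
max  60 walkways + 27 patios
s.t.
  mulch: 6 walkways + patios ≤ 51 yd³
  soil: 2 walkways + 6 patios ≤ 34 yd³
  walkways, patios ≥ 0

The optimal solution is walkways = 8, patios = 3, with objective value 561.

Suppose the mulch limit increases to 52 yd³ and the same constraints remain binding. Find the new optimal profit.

Check each constraint at x*: mulch 51/51 (tight); soil 34/34 (tight).
From A_Bᵀ y = c: 6·y_mulch + 2·y_soil = 60; 1·y_mulch + 6·y_soil = 27.
Solving: y_mulch = 9, y_soil = 3.
Δz = y_mulch·Δb = 9 × (1) = 9, so new z* = 561 + 9 = 570.

570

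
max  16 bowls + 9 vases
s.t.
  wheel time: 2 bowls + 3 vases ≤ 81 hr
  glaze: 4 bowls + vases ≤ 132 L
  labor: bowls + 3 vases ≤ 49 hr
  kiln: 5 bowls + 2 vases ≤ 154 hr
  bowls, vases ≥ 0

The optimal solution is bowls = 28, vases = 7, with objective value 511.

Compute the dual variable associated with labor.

1

Check each constraint at x*: wheel time 77/81 (slack 4); glaze 119/132 (slack 13); labor 49/49 (tight); kiln 154/154 (tight).
By complementary slackness, y = 0 for the non-binding constraints.
The binding rows give the dual system: 1·y_labor + 5·y_kiln = 16 and 3·y_labor + 2·y_kiln = 9.
→ y_labor = 1 and y_kiln = 3.
Shadow price of labor = 1.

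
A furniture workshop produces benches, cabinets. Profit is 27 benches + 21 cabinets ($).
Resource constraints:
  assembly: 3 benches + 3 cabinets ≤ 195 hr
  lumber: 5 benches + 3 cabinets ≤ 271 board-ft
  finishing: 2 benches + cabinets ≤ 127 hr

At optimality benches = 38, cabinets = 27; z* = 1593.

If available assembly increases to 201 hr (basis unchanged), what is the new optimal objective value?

Binding: assembly and lumber. Non-binding: finishing (24 unused).
Since finishing is not tight, its dual is 0.
The binding rows give the dual system: 3·y_assembly + 5·y_lumber = 27 and 3·y_assembly + 3·y_lumber = 21.
This yields shadow prices y_assembly = 4, y_lumber = 3.
Δz = y_assembly·Δb = 4 × (6) = 24, so new z* = 1593 + 24 = 1617.

1617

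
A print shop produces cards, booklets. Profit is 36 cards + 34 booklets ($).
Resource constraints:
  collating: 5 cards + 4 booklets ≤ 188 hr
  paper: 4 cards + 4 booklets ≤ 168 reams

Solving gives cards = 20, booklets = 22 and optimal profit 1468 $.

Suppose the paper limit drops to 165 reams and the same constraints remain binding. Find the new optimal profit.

1448.5

At the optimum: collating uses 188 of 188 (binding); paper uses 168 of 168 (binding).
The binding rows give the dual system: 5·y_collating + 4·y_paper = 36 and 4·y_collating + 4·y_paper = 34.
This yields shadow prices y_collating = 2, y_paper = 6.5.
Δz = y_paper·Δb = 6.5 × (-3) = -19.5, so new z* = 1468 − 19.5 = 1448.5.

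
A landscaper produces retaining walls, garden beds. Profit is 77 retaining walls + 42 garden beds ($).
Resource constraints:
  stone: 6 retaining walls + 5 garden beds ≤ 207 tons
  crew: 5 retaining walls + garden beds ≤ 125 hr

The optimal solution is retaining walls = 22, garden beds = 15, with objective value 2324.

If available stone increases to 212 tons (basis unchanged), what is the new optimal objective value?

At the optimum: stone uses 207 of 207 (binding); crew uses 125 of 125 (binding).
The binding rows give the dual system: 6·y_stone + 5·y_crew = 77 and 5·y_stone + 1·y_crew = 42.
This yields shadow prices y_stone = 7, y_crew = 7.
Δz = y_stone·Δb = 7 × (5) = 35, so new z* = 2324 + 35 = 2359.

2359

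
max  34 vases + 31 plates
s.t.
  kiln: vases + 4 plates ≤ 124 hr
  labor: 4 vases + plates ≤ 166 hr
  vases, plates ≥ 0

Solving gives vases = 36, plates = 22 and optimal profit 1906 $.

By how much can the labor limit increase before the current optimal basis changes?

330

Binding constraints: kiln, labor. The basis is B = [[1,4],[4,1]] with det -15.
Per unit increase in labor, x* moves by d = (0.2667, -0.0667).
The basis stays optimal until plates reaches 0; allowable increase = 330 hr.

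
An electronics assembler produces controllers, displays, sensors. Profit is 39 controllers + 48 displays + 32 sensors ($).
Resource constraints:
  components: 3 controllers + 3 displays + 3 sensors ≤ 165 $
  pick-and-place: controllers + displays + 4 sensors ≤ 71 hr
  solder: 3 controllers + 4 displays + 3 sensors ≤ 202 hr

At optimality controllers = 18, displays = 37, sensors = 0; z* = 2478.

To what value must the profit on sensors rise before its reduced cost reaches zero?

Check each constraint at x*: components 165/165 (tight); pick-and-place 55/71 (slack 16); solder 202/202 (tight).
Since pick-and-place is not tight, its dual is 0.
The binding rows give the dual system: 3·y_components + 3·y_solder = 39 and 3·y_components + 4·y_solder = 48.
Solving: y_components = 4, y_solder = 9.
sensors enters the basis when its profit ≥ yᵀa₃ = 4·3 + 9·3 = 39.

39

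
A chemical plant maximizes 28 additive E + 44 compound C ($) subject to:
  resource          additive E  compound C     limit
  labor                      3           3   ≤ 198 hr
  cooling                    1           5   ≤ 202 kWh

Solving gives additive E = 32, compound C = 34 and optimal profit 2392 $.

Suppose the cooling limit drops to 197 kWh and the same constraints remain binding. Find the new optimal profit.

2372

Check each constraint at x*: labor 198/198 (tight); cooling 202/202 (tight).
Dual feasibility on the basic columns requires 3·y_labor + 1·y_cooling = 28, 3·y_labor + 5·y_cooling = 44.
→ y_labor = 8 and y_cooling = 4.
Δz = y_cooling·Δb = 4 × (-5) = -20, so new z* = 2392 − 20 = 2372.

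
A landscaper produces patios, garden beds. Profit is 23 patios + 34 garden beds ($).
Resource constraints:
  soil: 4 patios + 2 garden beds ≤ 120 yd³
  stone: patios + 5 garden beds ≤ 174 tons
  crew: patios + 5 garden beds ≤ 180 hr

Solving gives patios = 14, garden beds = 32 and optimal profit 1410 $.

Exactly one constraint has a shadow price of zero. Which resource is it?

soil: 120/120 (binding)
stone: 174/174 (binding)
crew: 174/180 (slack 6)
By complementary slackness, a constraint with positive slack has shadow price 0 → crew.

crew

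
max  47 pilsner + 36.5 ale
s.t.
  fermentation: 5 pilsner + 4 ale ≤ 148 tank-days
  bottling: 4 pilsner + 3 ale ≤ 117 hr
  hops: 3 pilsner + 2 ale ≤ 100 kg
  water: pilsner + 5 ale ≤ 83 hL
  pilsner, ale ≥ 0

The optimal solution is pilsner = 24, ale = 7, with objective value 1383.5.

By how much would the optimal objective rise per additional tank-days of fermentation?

5

Binding: fermentation and bottling. Non-binding: hops (14 unused), water (24 unused).
Slack constraints have shadow price 0 (complementary slackness).
From A_Bᵀ y = c: 5·y_fermentation + 4·y_bottling = 47; 4·y_fermentation + 3·y_bottling = 36.5.
This yields shadow prices y_fermentation = 5, y_bottling = 5.5.
Shadow price of fermentation = 5.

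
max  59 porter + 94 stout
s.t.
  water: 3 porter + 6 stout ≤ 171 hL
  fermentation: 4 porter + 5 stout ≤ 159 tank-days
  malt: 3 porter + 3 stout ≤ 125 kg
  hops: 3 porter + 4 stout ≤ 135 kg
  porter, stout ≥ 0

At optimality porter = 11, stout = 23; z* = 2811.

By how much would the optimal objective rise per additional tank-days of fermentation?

Check each constraint at x*: water 171/171 (tight); fermentation 159/159 (tight); malt 102/125 (slack 23); hops 125/135 (slack 10).
By complementary slackness, y = 0 for the non-binding constraints.
From A_Bᵀ y = c: 3·y_water + 4·y_fermentation = 59; 6·y_water + 5·y_fermentation = 94.
This yields shadow prices y_water = 9, y_fermentation = 8.
Shadow price of fermentation = 8.

8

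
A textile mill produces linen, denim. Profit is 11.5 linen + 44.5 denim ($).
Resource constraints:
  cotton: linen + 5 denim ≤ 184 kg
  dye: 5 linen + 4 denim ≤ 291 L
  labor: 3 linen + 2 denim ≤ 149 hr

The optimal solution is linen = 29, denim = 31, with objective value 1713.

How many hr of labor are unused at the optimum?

0

labor used = 3·29 + 2·31 = 149; slack = 149 − 149 = 0.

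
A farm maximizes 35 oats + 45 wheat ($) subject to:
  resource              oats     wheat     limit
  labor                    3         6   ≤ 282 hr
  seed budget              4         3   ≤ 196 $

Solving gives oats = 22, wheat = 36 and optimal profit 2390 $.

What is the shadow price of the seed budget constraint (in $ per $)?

Check each constraint at x*: labor 282/282 (tight); seed budget 196/196 (tight).
The binding rows give the dual system: 3·y_labor + 4·y_seed budget = 35 and 6·y_labor + 3·y_seed budget = 45.
Solving: y_labor = 5, y_seed budget = 5.
Shadow price of seed budget = 5.

5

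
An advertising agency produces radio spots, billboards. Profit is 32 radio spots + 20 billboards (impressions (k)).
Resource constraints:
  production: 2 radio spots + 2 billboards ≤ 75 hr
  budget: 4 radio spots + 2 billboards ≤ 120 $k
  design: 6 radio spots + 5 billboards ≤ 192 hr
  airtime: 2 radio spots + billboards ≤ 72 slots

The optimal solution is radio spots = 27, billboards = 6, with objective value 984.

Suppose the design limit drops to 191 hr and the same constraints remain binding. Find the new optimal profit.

982

Check each constraint at x*: production 66/75 (slack 9); budget 120/120 (tight); design 192/192 (tight); airtime 60/72 (slack 12).
By complementary slackness, y = 0 for the non-binding constraints.
The binding rows give the dual system: 4·y_budget + 6·y_design = 32 and 2·y_budget + 5·y_design = 20.
Solving: y_budget = 5, y_design = 2.
Δz = y_design·Δb = 2 × (-1) = -2, so new z* = 984 − 2 = 982.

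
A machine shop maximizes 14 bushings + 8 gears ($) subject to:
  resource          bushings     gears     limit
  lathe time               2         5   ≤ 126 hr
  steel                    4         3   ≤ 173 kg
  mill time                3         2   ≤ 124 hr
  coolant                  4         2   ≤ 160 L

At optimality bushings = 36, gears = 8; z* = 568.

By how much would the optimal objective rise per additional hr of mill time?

2

At the optimum: lathe time uses 112 of 126 (slack = 14); steel uses 168 of 173 (slack = 5); mill time uses 124 of 124 (binding); coolant uses 160 of 160 (binding).
Slack constraints have shadow price 0 (complementary slackness).
From A_Bᵀ y = c: 3·y_mill time + 4·y_coolant = 14; 2·y_mill time + 2·y_coolant = 8.
This yields shadow prices y_mill time = 2, y_coolant = 2.
Shadow price of mill time = 2.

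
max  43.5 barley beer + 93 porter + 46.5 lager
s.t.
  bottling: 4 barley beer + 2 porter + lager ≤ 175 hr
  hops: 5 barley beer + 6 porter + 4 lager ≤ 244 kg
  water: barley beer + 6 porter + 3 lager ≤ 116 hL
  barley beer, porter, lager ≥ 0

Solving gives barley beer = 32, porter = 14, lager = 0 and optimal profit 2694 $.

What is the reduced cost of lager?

-7

Check each constraint at x*: bottling 156/175 (slack 19); hops 244/244 (tight); water 116/116 (tight).
Slack constraints have shadow price 0 (complementary slackness).
The binding rows give the dual system: 5·y_hops + 1·y_water = 43.5 and 6·y_hops + 6·y_water = 93.
This yields shadow prices y_hops = 7, y_water = 8.5.
Reduced cost of lager: c₃ − yᵀa₃ = 46.5 − (7·4 + 8.5·3) = 46.5 − 53.5 = -7.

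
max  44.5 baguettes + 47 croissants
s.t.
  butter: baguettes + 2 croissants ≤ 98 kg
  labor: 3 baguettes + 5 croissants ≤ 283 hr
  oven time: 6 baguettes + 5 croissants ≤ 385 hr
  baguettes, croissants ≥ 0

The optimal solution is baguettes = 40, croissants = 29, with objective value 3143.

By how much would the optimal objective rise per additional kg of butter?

Binding: butter and oven time. Non-binding: labor (18 unused).
Since labor is not tight, its dual is 0.
Dual feasibility on the basic columns requires 1·y_butter + 6·y_oven time = 44.5, 2·y_butter + 5·y_oven time = 47.
→ y_butter = 8.5 and y_oven time = 6.
Shadow price of butter = 8.5.

8.5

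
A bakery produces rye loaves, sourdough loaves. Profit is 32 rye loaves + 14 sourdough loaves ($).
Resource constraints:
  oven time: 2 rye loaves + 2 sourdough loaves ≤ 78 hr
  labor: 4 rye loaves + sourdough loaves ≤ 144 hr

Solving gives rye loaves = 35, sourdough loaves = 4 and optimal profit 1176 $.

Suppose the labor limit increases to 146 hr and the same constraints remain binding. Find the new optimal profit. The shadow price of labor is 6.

Δb = 2, so new z* = 1176 + (6)·(2) = 1176 + 12 = 1188.

1188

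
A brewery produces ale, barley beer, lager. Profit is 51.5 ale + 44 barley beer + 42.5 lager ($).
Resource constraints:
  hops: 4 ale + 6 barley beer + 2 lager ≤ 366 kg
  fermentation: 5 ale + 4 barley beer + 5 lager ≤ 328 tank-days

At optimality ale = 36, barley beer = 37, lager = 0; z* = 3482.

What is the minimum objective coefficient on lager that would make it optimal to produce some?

Check each constraint at x*: hops 366/366 (tight); fermentation 328/328 (tight).
From A_Bᵀ y = c: 4·y_hops + 5·y_fermentation = 51.5; 6·y_hops + 4·y_fermentation = 44.
Solving: y_hops = 1, y_fermentation = 9.5.
lager enters the basis when its profit ≥ yᵀa₃ = 1·2 + 9.5·5 = 49.5.

49.5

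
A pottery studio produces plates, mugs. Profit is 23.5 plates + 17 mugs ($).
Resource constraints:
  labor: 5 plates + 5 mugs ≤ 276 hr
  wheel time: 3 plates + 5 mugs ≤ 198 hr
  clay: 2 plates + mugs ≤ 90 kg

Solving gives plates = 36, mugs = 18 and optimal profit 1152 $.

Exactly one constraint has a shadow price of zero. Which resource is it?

labor: 270/276 (slack 6)
wheel time: 198/198 (binding)
clay: 90/90 (binding)
By complementary slackness, a constraint with positive slack has shadow price 0 → labor.

labor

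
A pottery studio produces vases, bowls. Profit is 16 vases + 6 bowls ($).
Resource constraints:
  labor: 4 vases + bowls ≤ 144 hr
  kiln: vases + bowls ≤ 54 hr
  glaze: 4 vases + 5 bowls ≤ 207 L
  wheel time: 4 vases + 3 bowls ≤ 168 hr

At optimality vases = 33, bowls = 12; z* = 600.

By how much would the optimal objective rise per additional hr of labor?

3

Binding: labor and wheel time. Non-binding: kiln (9 unused), glaze (15 unused).
Slack constraints have shadow price 0 (complementary slackness).
The binding rows give the dual system: 4·y_labor + 4·y_wheel time = 16 and 1·y_labor + 3·y_wheel time = 6.
Solving: y_labor = 3, y_wheel time = 1.
Shadow price of labor = 3.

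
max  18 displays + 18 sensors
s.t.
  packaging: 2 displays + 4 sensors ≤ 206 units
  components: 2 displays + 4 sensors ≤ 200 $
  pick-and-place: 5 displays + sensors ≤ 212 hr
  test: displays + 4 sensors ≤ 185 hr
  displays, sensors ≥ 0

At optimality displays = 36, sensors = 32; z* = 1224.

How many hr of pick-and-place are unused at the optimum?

pick-and-place used = 5·36 + 1·32 = 212; slack = 212 − 212 = 0.

0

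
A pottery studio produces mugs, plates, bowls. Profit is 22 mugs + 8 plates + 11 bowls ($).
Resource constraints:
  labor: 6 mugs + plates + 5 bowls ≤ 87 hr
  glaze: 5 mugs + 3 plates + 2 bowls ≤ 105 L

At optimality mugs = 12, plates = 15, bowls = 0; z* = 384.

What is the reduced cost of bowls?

At the optimum: labor uses 87 of 87 (binding); glaze uses 105 of 105 (binding).
From A_Bᵀ y = c: 6·y_labor + 5·y_glaze = 22; 1·y_labor + 3·y_glaze = 8.
→ y_labor = 2 and y_glaze = 2.
Reduced cost of bowls: c₃ − yᵀa₃ = 11 − (2·5 + 2·2) = 11 − 14 = -3.

-3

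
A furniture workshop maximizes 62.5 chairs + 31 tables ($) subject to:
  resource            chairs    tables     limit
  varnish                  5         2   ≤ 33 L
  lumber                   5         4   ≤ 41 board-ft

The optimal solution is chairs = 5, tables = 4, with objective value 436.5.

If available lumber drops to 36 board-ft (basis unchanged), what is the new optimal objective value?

421.5

At the optimum: varnish uses 33 of 33 (binding); lumber uses 41 of 41 (binding).
Dual feasibility on the basic columns requires 5·y_varnish + 5·y_lumber = 62.5, 2·y_varnish + 4·y_lumber = 31.
Solving: y_varnish = 9.5, y_lumber = 3.
Δz = y_lumber·Δb = 3 × (-5) = -15, so new z* = 436.5 − 15 = 421.5.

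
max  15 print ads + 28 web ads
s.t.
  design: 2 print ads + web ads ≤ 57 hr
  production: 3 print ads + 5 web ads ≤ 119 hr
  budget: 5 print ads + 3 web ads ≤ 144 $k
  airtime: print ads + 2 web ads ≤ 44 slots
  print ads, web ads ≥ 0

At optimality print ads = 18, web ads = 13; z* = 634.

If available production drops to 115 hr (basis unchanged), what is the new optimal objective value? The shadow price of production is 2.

Δb = -4, so new z* = 634 + (2)·(-4) = 634 − 8 = 626.

626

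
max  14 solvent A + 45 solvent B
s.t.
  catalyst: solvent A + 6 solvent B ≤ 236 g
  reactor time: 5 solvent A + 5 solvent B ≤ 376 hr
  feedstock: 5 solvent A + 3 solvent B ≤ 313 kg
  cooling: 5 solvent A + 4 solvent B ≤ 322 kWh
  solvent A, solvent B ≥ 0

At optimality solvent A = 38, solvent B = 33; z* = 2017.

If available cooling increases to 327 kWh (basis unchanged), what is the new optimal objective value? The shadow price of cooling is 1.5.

Δb = 5, so new z* = 2017 + (1.5)·(5) = 2017 + 7.5 = 2024.5.

2024.5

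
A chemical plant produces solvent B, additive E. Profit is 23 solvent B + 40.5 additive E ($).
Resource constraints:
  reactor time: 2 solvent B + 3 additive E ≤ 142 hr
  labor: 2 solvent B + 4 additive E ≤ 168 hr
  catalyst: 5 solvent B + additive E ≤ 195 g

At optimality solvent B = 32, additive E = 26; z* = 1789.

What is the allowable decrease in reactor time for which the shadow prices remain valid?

16

Binding constraints: reactor time, labor. The basis is B = [[2,3],[2,4]] with det 2.
Per unit decrease in reactor time, x* moves by d = (-2, 1).
The basis stays optimal until solvent B reaches 0; allowable decrease = 16 hr.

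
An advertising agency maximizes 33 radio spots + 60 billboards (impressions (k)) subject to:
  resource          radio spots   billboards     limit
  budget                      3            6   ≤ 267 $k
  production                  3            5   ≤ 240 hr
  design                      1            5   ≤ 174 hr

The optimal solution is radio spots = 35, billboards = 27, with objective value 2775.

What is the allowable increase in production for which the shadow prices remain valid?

Binding constraints: budget, production. The basis is B = [[3,6],[3,5]] with det -3.
Per unit increase in production, x* moves by d = (2, -1).
The basis stays optimal until billboards reaches 0; allowable increase = 27 hr.

27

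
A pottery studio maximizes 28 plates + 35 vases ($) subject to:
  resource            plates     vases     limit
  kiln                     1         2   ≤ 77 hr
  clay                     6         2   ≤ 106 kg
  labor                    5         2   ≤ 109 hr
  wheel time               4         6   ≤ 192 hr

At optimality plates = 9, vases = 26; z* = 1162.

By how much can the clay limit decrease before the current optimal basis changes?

Binding constraints: clay, wheel time. The basis is B = [[6,2],[4,6]] with det 28.
Per unit decrease in clay, x* moves by d = (-0.2143, 0.1429).
The basis stays optimal until plates reaches 0; allowable decrease = 42 kg.

42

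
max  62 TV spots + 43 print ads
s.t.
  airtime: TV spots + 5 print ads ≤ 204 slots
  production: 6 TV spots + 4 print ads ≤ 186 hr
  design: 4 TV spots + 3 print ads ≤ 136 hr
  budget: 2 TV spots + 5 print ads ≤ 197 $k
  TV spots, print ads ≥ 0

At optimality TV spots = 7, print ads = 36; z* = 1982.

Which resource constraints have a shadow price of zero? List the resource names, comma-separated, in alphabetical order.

airtime: 187/204 (slack 17)
production: 186/186 (binding)
design: 136/136 (binding)
budget: 194/197 (slack 3)
By complementary slackness, a constraint with positive slack has shadow price 0 → airtime, budget.

airtime, budget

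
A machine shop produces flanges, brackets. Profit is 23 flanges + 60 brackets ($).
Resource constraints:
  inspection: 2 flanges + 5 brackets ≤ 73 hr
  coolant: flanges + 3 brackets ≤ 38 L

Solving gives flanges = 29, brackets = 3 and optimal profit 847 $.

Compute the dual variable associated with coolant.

At the optimum: inspection uses 73 of 73 (binding); coolant uses 38 of 38 (binding).
Dual feasibility on the basic columns requires 2·y_inspection + 1·y_coolant = 23, 5·y_inspection + 3·y_coolant = 60.
→ y_inspection = 9 and y_coolant = 5.
Shadow price of coolant = 5.

5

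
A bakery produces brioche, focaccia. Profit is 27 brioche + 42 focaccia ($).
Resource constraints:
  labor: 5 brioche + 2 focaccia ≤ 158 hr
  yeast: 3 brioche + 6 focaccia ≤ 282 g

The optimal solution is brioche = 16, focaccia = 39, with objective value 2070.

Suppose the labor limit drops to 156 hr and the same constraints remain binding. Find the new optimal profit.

At the optimum: labor uses 158 of 158 (binding); yeast uses 282 of 282 (binding).
The binding rows give the dual system: 5·y_labor + 3·y_yeast = 27 and 2·y_labor + 6·y_yeast = 42.
Solving: y_labor = 1.5, y_yeast = 6.5.
Δz = y_labor·Δb = 1.5 × (-2) = -3, so new z* = 2070 − 3 = 2067.

2067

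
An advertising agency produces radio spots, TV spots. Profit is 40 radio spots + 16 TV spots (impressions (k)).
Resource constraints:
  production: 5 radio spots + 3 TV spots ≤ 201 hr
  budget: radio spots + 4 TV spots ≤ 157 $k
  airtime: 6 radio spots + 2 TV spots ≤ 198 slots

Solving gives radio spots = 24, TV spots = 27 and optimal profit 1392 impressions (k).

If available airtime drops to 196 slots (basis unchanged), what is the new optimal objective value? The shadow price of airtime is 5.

1382

Δb = -2, so new z* = 1392 + (5)·(-2) = 1392 − 10 = 1382.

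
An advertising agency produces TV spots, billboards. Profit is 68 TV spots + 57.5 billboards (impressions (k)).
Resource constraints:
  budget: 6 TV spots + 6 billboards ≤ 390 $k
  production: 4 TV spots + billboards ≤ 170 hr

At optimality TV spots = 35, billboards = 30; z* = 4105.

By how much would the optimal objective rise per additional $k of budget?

9

Both budget and production are binding at x*.
Dual feasibility on the basic columns requires 6·y_budget + 4·y_production = 68, 6·y_budget + 1·y_production = 57.5.
This yields shadow prices y_budget = 9, y_production = 3.5.
Shadow price of budget = 9.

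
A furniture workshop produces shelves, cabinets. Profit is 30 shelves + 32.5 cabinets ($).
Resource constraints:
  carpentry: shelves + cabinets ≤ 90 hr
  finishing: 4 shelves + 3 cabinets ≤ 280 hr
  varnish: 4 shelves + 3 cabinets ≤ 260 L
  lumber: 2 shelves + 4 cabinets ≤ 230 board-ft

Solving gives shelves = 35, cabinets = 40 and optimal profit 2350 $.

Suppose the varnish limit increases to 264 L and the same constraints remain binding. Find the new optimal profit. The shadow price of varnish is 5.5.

Δb = 4, so new z* = 2350 + (5.5)·(4) = 2350 + 22 = 2372.

2372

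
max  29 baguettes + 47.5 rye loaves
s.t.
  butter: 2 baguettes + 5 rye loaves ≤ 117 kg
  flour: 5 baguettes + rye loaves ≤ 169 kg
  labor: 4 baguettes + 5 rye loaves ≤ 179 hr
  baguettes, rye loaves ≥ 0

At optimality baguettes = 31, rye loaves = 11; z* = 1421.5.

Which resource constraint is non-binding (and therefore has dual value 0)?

flour

butter: 117/117 (binding)
flour: 166/169 (slack 3)
labor: 179/179 (binding)
By complementary slackness, a constraint with positive slack has shadow price 0 → flour.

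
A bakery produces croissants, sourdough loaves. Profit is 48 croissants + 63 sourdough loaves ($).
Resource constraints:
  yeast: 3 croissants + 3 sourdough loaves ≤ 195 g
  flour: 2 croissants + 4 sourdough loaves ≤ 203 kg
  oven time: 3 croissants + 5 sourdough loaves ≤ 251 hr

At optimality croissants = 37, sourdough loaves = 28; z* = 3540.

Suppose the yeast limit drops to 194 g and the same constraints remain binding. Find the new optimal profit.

3531.5

Check each constraint at x*: yeast 195/195 (tight); flour 186/203 (slack 17); oven time 251/251 (tight).
Since flour is not tight, its dual is 0.
From A_Bᵀ y = c: 3·y_yeast + 3·y_oven time = 48; 3·y_yeast + 5·y_oven time = 63.
This yields shadow prices y_yeast = 8.5, y_oven time = 7.5.
Δz = y_yeast·Δb = 8.5 × (-1) = -8.5, so new z* = 3540 − 8.5 = 3531.5.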